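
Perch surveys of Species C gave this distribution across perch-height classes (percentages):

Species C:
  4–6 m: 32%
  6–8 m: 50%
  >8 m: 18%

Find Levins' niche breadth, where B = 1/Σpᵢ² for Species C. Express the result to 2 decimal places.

Convert percentages to proportions (divide by 100).
Σpᵢ² = 0.32² + 0.50² + 0.18² = 0.1024 + 0.2500 + 0.0324 = 0.3848
B = 1 / 0.3848 = 2.5988

2.60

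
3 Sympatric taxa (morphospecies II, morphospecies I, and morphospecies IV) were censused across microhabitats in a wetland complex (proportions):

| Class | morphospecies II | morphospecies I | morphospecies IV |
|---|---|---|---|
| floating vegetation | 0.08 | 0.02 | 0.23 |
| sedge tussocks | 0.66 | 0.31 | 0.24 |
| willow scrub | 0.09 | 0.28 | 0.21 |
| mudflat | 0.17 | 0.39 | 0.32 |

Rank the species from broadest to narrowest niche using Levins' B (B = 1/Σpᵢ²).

Σp_IIᵢ² = 0.08² + 0.66² + 0.09² + 0.17² = 0.0064 + 0.4356 + 0.0081 + 0.0289 = 0.4790
B_II = 1 / 0.4790 = 2.0877
Σp_Iᵢ² = 0.02² + 0.31² + 0.28² + 0.39² = 0.0004 + 0.0961 + 0.0784 + 0.1521 = 0.3270
B_I = 1 / 0.3270 = 3.0581
Σp_IVᵢ² = 0.23² + 0.24² + 0.21² + 0.32² = 0.0529 + 0.0576 + 0.0441 + 0.1024 = 0.2570
B_IV = 1 / 0.2570 = 3.8911
Ranking by B (broadest → narrowest): morphospecies IV (3.89) > morphospecies I (3.06) > morphospecies II (2.09)

morphospecies IV > morphospecies I > morphospecies II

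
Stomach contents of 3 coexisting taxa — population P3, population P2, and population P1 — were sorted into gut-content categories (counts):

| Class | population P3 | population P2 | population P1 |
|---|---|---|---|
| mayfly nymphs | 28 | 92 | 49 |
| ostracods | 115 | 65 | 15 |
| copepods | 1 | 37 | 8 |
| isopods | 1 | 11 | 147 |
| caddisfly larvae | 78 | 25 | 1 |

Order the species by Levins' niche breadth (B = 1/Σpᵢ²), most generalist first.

Proportions for population P3 (n=223): 28/223=0.1256, 115/223=0.5157, 1/223=0.0045, 1/223=0.0045, 78/223=0.3498
Proportions for population P2 (n=230): 92/230=0.4000, 65/230=0.2826, 37/230=0.1609, 11/230=0.0478, 25/230=0.1087
Proportions for population P1 (n=220): 49/220=0.2227, 15/220=0.0682, 8/220=0.0364, 147/220=0.6682, 1/220=0.0045
Σp_P3ᵢ² = 0.1256² + 0.5157² + 0.0045² + 0.0045² + 0.3498² = 0.015775 + 0.265946 + 0.000020 + 0.000020 + 0.122360 = 0.404121
B_P3 = 1 / 0.404121 = 2.4745
Σp_P2ᵢ² = 0.4000² + 0.2826² + 0.1609² + 0.0478² + 0.1087² = 0.160000 + 0.079863 + 0.025889 + 0.002285 + 0.011816 = 0.279853
B_P2 = 1 / 0.279853 = 3.5733
Σp_P1ᵢ² = 0.2227² + 0.0682² + 0.0364² + 0.6682² + 0.0045² = 0.049595 + 0.004651 + 0.001325 + 0.446491 + 0.000020 = 0.502082
B_P1 = 1 / 0.502082 = 1.9917
Ranking by B (broadest → narrowest): population P2 (3.57) > population P3 (2.47) > population P1 (1.99)

population P2 > population P3 > population P1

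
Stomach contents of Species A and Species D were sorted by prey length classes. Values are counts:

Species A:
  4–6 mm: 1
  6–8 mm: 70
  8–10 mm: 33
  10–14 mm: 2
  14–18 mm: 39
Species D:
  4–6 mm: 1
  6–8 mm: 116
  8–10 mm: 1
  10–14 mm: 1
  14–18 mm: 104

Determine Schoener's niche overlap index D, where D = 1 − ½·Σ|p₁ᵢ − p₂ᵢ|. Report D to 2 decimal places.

Proportions for Species A (n=145): 1/145=0.0069, 70/145=0.4828, 33/145=0.2276, 2/145=0.0138, 39/145=0.2690
Proportions for Species D (n=223): 1/223=0.0045, 116/223=0.5202, 1/223=0.0045, 1/223=0.0045, 104/223=0.4664
Σ|p₁ᵢ − p₂ᵢ| = 0.0024 + 0.0374 + 0.2231 + 0.0093 + 0.1974 = 0.4696
D = 1 − ½ × 0.4696 = 1 − 0.23480 = 0.76520

0.77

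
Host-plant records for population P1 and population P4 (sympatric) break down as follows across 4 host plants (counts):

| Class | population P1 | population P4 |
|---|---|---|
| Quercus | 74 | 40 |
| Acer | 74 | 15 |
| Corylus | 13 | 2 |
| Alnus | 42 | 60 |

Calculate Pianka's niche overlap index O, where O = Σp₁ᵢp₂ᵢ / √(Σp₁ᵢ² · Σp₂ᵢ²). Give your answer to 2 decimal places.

0.79

Proportions for population P1 (n=203): 74/203=0.3645, 74/203=0.3645, 13/203=0.0640, 42/203=0.2069
Proportions for population P4 (n=117): 40/117=0.3419, 15/117=0.1282, 2/117=0.0171, 60/117=0.5128
Σ p₁ᵢp₂ᵢ = 0.124623 + 0.046729 + 0.001094 + 0.106098 = 0.278544
Σp_1ᵢ² = 0.3645² + 0.3645² + 0.0640² + 0.2069² = 0.132860 + 0.132860 + 0.004096 + 0.042808 = 0.312624
Σp_2ᵢ² = 0.3419² + 0.1282² + 0.0171² + 0.5128² = 0.116896 + 0.016435 + 0.000292 + 0.262964 = 0.396587
O = 0.278544 / √(0.312624 × 0.396587) = 0.278544 / 0.3521117 = 0.7911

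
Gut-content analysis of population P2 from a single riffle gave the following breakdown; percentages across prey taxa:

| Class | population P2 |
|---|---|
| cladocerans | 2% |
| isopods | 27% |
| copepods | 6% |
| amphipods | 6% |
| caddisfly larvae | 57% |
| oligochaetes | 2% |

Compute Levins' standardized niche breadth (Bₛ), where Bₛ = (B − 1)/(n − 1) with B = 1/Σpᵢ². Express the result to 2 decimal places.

Convert percentages to proportions (divide by 100).
Σpᵢ² = 0.02² + 0.27² + 0.06² + 0.06² + 0.57² + 0.02² = 0.0004 + 0.0729 + 0.0036 + 0.0036 + 0.3249 + 0.0004 = 0.4058
B = 1 / 0.4058 = 2.4643
Bₛ = (B − 1)/(n − 1) = (2.4643 − 1)/(6 − 1) = 1.4643/5 = 0.2929

0.29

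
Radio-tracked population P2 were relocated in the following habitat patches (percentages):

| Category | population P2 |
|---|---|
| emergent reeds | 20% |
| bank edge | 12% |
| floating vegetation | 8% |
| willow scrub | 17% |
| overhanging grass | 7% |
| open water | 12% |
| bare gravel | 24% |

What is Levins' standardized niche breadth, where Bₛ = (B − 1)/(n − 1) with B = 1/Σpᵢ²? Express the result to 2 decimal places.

Convert percentages to proportions (divide by 100).
Σpᵢ² = 0.20² + 0.12² + 0.08² + 0.17² + 0.07² + 0.12² + 0.24² = 0.0400 + 0.0144 + 0.0064 + 0.0289 + 0.0049 + 0.0144 + 0.0576 = 0.1666
B = 1 / 0.1666 = 6.0024
Bₛ = (B − 1)/(n − 1) = (6.0024 − 1)/(7 − 1) = 5.0024/6 = 0.8337

0.83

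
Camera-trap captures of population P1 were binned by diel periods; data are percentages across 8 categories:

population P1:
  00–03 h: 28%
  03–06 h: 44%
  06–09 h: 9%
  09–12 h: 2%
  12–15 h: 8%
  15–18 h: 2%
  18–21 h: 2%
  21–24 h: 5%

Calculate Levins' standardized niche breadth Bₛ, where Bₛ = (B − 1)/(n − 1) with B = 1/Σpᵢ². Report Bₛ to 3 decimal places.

Convert percentages to proportions (divide by 100).
Σpᵢ² = 0.28² + 0.44² + 0.09² + 0.02² + 0.08² + 0.02² + 0.02² + 0.05² = 0.0784 + 0.1936 + 0.0081 + 0.0004 + 0.0064 + 0.0004 + 0.0004 + 0.0025 = 0.2902
B = 1 / 0.2902 = 3.44590
Bₛ = (B − 1)/(n − 1) = (3.44590 − 1)/(8 − 1) = 2.44590/7 = 0.34941

0.349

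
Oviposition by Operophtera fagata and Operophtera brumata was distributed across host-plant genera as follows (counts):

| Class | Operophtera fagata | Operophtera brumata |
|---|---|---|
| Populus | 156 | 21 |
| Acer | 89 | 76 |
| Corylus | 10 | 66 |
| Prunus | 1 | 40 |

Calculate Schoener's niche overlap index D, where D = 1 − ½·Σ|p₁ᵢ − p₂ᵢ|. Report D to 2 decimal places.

0.49

Proportions for Operophtera fagata (n=256): 156/256=0.6094, 89/256=0.3477, 10/256=0.0391, 1/256=0.0039
Proportions for Operophtera brumata (n=203): 21/203=0.1034, 76/203=0.3744, 66/203=0.3251, 40/203=0.1970
Σ|p₁ᵢ − p₂ᵢ| = 0.5060 + 0.0267 + 0.2860 + 0.1931 = 1.0118
D = 1 − ½ × 1.0118 = 1 − 0.50590 = 0.49410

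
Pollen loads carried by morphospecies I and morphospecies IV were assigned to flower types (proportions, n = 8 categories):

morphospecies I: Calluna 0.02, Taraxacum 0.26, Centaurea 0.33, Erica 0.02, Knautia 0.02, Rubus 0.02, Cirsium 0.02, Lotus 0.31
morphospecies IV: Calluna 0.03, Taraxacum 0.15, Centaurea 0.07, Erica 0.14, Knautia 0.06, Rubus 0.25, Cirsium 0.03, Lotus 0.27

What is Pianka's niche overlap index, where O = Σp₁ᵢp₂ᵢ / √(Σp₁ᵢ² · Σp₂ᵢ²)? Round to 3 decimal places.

0.687

Σ p₁ᵢp₂ᵢ = 0.0006 + 0.0390 + 0.0231 + 0.0028 + 0.0012 + 0.0050 + 0.0006 + 0.0837 = 0.1560
Σp_1ᵢ² = 0.02² + 0.26² + 0.33² + 0.02² + 0.02² + 0.02² + 0.02² + 0.31² = 0.0004 + 0.0676 + 0.1089 + 0.0004 + 0.0004 + 0.0004 + 0.0004 + 0.0961 = 0.2746
Σp_2ᵢ² = 0.03² + 0.15² + 0.07² + 0.14² + 0.06² + 0.25² + 0.03² + 0.27² = 0.0009 + 0.0225 + 0.0049 + 0.0196 + 0.0036 + 0.0625 + 0.0009 + 0.0729 = 0.1878
O = 0.1560 / √(0.2746 × 0.1878) = 0.1560 / 0.227090 = 0.68695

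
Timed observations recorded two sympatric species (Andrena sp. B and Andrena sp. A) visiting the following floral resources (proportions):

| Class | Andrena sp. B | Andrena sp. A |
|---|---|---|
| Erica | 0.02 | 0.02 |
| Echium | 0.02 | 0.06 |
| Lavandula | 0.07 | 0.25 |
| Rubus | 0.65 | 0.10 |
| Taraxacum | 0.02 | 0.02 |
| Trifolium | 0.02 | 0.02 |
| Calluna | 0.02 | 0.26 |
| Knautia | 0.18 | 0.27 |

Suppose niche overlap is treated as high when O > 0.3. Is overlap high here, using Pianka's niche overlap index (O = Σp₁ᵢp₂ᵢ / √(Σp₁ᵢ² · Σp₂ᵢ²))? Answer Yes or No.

Yes

Σ p₁ᵢp₂ᵢ = 0.0004 + 0.0012 + 0.0175 + 0.0650 + 0.0004 + 0.0004 + 0.0052 + 0.0486 = 0.1387
Σp_1ᵢ² = 0.02² + 0.02² + 0.07² + 0.65² + 0.02² + 0.02² + 0.02² + 0.18² = 0.0004 + 0.0004 + 0.0049 + 0.4225 + 0.0004 + 0.0004 + 0.0004 + 0.0324 = 0.4618
Σp_2ᵢ² = 0.02² + 0.06² + 0.25² + 0.10² + 0.02² + 0.02² + 0.26² + 0.27² = 0.0004 + 0.0036 + 0.0625 + 0.0100 + 0.0004 + 0.0004 + 0.0676 + 0.0729 = 0.2178
O = 0.1387 / √(0.4618 × 0.2178) = 0.1387 / 0.31714 = 0.4373
O = 0.4373 > 0.3 → Yes.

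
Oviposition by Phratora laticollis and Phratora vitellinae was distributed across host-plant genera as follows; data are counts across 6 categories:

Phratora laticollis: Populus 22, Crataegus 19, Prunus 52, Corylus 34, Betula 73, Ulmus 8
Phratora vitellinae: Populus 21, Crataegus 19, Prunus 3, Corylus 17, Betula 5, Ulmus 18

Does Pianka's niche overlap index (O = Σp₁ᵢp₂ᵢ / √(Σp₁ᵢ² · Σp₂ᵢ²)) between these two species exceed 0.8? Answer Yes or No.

No

Proportions for Phratora laticollis (n=208): 22/208=0.1058, 19/208=0.0913, 52/208=0.2500, 34/208=0.1635, 73/208=0.3510, 8/208=0.0385
Proportions for Phratora vitellinae (n=83): 21/83=0.2530, 19/83=0.2289, 3/83=0.0361, 17/83=0.2048, 5/83=0.0602, 18/83=0.2169
Σ p₁ᵢp₂ᵢ = 0.026767 + 0.020899 + 0.009025 + 0.033485 + 0.021130 + 0.008351 = 0.119657
Σp_1ᵢ² = 0.1058² + 0.0913² + 0.2500² + 0.1635² + 0.3510² + 0.0385² = 0.011194 + 0.008336 + 0.062500 + 0.026732 + 0.123201 + 0.001482 = 0.233445
Σp_2ᵢ² = 0.2530² + 0.2289² + 0.0361² + 0.2048² + 0.0602² + 0.2169² = 0.064009 + 0.052395 + 0.001303 + 0.041943 + 0.003624 + 0.047046 = 0.210320
O = 0.119657 / √(0.233445 × 0.210320) = 0.119657 / 0.2215810 = 0.5400
O = 0.5400 < 0.8 → No.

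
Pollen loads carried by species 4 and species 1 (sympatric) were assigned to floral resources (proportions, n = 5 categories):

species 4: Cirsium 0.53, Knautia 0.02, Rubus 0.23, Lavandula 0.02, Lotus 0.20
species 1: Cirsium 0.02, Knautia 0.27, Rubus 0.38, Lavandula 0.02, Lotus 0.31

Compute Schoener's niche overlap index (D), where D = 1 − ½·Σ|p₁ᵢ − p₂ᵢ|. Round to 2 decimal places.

Σ|p₁ᵢ − p₂ᵢ| = 0.51 + 0.25 + 0.15 + 0.00 + 0.11 = 1.02
D = 1 − ½ × 1.02 = 1 − 0.510 = 0.4900

0.49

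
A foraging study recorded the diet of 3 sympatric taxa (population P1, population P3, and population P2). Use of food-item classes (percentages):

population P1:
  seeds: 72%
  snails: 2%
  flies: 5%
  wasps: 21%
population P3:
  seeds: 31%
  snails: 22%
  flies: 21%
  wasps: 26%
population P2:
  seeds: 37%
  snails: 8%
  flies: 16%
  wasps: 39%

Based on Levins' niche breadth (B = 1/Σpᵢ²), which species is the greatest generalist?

Convert percentages to proportions (divide by 100).
Σp_P1ᵢ² = 0.72² + 0.02² + 0.05² + 0.21² = 0.5184 + 0.0004 + 0.0025 + 0.0441 = 0.5654
B_P1 = 1 / 0.5654 = 1.7687
Σp_P3ᵢ² = 0.31² + 0.22² + 0.21² + 0.26² = 0.0961 + 0.0484 + 0.0441 + 0.0676 = 0.2562
B_P3 = 1 / 0.2562 = 3.9032
Σp_P2ᵢ² = 0.37² + 0.08² + 0.16² + 0.39² = 0.1369 + 0.0064 + 0.0256 + 0.1521 = 0.3210
B_P2 = 1 / 0.3210 = 3.1153
Highest B → broadest niche (most generalist): population P3 (B = 3.90).

population P3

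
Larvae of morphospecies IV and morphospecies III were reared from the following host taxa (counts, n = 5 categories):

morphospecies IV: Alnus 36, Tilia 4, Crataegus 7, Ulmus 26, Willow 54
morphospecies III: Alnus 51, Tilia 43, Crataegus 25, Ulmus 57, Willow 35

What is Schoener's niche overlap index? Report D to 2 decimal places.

Proportions for morphospecies IV (n=127): 36/127=0.2835, 4/127=0.0315, 7/127=0.0551, 26/127=0.2047, 54/127=0.4252
Proportions for morphospecies III (n=211): 51/211=0.2417, 43/211=0.2038, 25/211=0.1185, 57/211=0.2701, 35/211=0.1659
Σ|p₁ᵢ − p₂ᵢ| = 0.0418 + 0.1723 + 0.0634 + 0.0654 + 0.2593 = 0.6022
D = 1 − ½ × 0.6022 = 1 − 0.30110 = 0.69890

0.70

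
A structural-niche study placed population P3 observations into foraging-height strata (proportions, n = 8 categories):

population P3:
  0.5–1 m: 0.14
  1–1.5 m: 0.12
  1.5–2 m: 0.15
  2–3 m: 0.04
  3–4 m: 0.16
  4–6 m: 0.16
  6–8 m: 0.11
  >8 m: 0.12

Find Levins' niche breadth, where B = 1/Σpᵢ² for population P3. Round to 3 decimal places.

7.364

Σpᵢ² = 0.14² + 0.12² + 0.15² + 0.04² + 0.16² + 0.16² + 0.11² + 0.12² = 0.0196 + 0.0144 + 0.0225 + 0.0016 + 0.0256 + 0.0256 + 0.0121 + 0.0144 = 0.1358
B = 1 / 0.1358 = 7.36377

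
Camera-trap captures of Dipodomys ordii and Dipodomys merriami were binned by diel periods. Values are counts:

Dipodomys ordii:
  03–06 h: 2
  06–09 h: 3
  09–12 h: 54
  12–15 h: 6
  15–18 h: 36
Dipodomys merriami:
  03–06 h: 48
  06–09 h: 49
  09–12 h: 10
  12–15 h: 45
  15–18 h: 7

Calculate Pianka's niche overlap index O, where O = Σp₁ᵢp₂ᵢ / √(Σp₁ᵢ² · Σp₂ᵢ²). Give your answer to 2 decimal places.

Proportions for Dipodomys ordii (n=101): 2/101=0.0198, 3/101=0.0297, 54/101=0.5347, 6/101=0.0594, 36/101=0.3564
Proportions for Dipodomys merriami (n=159): 48/159=0.3019, 49/159=0.3082, 10/159=0.0629, 45/159=0.2830, 7/159=0.0440
Σ p₁ᵢp₂ᵢ = 0.005978 + 0.009154 + 0.033633 + 0.016810 + 0.015682 = 0.081257
Σp_1ᵢ² = 0.0198² + 0.0297² + 0.5347² + 0.0594² + 0.3564² = 0.000392 + 0.000882 + 0.285904 + 0.003528 + 0.127021 = 0.417727
Σp_2ᵢ² = 0.3019² + 0.3082² + 0.0629² + 0.2830² + 0.0440² = 0.091144 + 0.094987 + 0.003956 + 0.080089 + 0.001936 = 0.272112
O = 0.081257 / √(0.417727 × 0.272112) = 0.081257 / 0.3371476 = 0.2410

0.24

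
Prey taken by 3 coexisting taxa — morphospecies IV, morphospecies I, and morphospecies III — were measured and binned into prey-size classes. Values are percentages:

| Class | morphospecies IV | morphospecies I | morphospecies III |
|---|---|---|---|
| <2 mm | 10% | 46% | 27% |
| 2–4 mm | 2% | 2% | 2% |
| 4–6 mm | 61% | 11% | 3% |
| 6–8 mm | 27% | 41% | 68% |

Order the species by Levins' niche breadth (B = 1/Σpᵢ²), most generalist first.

morphospecies I > morphospecies IV > morphospecies III

Convert percentages to proportions (divide by 100).
Σp_IVᵢ² = 0.10² + 0.02² + 0.61² + 0.27² = 0.0100 + 0.0004 + 0.3721 + 0.0729 = 0.4554
B_IV = 1 / 0.4554 = 2.1959
Σp_Iᵢ² = 0.46² + 0.02² + 0.11² + 0.41² = 0.2116 + 0.0004 + 0.0121 + 0.1681 = 0.3922
B_I = 1 / 0.3922 = 2.5497
Σp_IIIᵢ² = 0.27² + 0.02² + 0.03² + 0.68² = 0.0729 + 0.0004 + 0.0009 + 0.4624 = 0.5366
B_III = 1 / 0.5366 = 1.8636
Ranking by B (broadest → narrowest): morphospecies I (2.55) > morphospecies IV (2.20) > morphospecies III (1.86)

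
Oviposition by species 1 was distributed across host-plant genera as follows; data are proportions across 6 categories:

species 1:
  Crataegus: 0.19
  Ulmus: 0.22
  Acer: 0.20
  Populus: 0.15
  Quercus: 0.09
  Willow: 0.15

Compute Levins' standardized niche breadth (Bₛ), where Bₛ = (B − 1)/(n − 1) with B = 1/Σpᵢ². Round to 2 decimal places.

0.93

Σpᵢ² = 0.19² + 0.22² + 0.20² + 0.15² + 0.09² + 0.15² = 0.0361 + 0.0484 + 0.0400 + 0.0225 + 0.0081 + 0.0225 = 0.1776
B = 1 / 0.1776 = 5.6306
Bₛ = (B − 1)/(n − 1) = (5.6306 − 1)/(6 − 1) = 4.6306/5 = 0.9261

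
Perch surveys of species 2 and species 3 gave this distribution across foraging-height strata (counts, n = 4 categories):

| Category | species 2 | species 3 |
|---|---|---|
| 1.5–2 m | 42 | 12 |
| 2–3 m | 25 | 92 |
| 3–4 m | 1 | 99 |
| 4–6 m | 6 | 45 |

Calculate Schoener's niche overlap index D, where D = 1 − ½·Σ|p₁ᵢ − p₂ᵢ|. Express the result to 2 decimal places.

Proportions for species 2 (n=74): 42/74=0.5676, 25/74=0.3378, 1/74=0.0135, 6/74=0.0811
Proportions for species 3 (n=248): 12/248=0.0484, 92/248=0.3710, 99/248=0.3992, 45/248=0.1815
Σ|p₁ᵢ − p₂ᵢ| = 0.5192 + 0.0332 + 0.3857 + 0.1004 = 1.0385
D = 1 − ½ × 1.0385 = 1 − 0.51925 = 0.48075

0.48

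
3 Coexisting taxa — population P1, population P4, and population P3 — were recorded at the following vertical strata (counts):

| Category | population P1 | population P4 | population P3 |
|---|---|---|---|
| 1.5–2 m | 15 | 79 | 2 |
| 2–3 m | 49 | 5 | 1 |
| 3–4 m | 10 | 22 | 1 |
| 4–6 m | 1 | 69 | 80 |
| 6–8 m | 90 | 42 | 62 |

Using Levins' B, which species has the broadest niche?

Proportions for population P1 (n=165): 15/165=0.0909, 49/165=0.2970, 10/165=0.0606, 1/165=0.0061, 90/165=0.5455
Proportions for population P4 (n=217): 79/217=0.3641, 5/217=0.0230, 22/217=0.1014, 69/217=0.3180, 42/217=0.1935
Proportions for population P3 (n=146): 2/146=0.0137, 1/146=0.0068, 1/146=0.0068, 80/146=0.5479, 62/146=0.4247
Σp_P1ᵢ² = 0.0909² + 0.2970² + 0.0606² + 0.0061² + 0.5455² = 0.008263 + 0.088209 + 0.003672 + 0.000037 + 0.297570 = 0.397751
B_P1 = 1 / 0.397751 = 2.5141
Σp_P4ᵢ² = 0.3641² + 0.0230² + 0.1014² + 0.3180² + 0.1935² = 0.132569 + 0.000529 + 0.010282 + 0.101124 + 0.037442 = 0.281946
B_P4 = 1 / 0.281946 = 3.5468
Σp_P3ᵢ² = 0.0137² + 0.0068² + 0.0068² + 0.5479² + 0.4247² = 0.000188 + 0.000046 + 0.000046 + 0.300194 + 0.180370 = 0.480844
B_P3 = 1 / 0.480844 = 2.0797
Highest B → broadest niche (most generalist): population P4 (B = 3.55).

population P4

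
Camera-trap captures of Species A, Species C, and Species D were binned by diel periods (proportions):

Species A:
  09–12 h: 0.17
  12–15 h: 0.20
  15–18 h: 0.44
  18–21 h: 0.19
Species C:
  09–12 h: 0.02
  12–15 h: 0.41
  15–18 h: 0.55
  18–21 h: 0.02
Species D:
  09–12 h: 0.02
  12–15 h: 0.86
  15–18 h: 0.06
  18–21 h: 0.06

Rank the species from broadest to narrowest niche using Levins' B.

Species A > Species C > Species D

Σp_Aᵢ² = 0.17² + 0.20² + 0.44² + 0.19² = 0.0289 + 0.0400 + 0.1936 + 0.0361 = 0.2986
B_A = 1 / 0.2986 = 3.3490
Σp_Cᵢ² = 0.02² + 0.41² + 0.55² + 0.02² = 0.0004 + 0.1681 + 0.3025 + 0.0004 = 0.4714
B_C = 1 / 0.4714 = 2.1213
Σp_Dᵢ² = 0.02² + 0.86² + 0.06² + 0.06² = 0.0004 + 0.7396 + 0.0036 + 0.0036 = 0.7472
B_D = 1 / 0.7472 = 1.3383
Ranking by B (broadest → narrowest): Species A (3.35) > Species C (2.12) > Species D (1.34)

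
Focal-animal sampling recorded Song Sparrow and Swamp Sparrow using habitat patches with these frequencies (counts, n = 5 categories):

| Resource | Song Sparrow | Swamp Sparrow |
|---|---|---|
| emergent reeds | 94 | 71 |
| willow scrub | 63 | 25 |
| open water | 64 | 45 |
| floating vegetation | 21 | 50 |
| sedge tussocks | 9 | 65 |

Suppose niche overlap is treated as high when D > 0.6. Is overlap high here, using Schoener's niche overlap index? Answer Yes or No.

Proportions for Song Sparrow (n=251): 94/251=0.3745, 63/251=0.2510, 64/251=0.2550, 21/251=0.0837, 9/251=0.0359
Proportions for Swamp Sparrow (n=256): 71/256=0.2773, 25/256=0.0977, 45/256=0.1758, 50/256=0.1953, 65/256=0.2539
Σ|p₁ᵢ − p₂ᵢ| = 0.0972 + 0.1533 + 0.0792 + 0.1116 + 0.2180 = 0.6593
D = 1 − ½ × 0.6593 = 1 − 0.32965 = 0.67035
D = 0.67035 > 0.6 → Yes.

Yes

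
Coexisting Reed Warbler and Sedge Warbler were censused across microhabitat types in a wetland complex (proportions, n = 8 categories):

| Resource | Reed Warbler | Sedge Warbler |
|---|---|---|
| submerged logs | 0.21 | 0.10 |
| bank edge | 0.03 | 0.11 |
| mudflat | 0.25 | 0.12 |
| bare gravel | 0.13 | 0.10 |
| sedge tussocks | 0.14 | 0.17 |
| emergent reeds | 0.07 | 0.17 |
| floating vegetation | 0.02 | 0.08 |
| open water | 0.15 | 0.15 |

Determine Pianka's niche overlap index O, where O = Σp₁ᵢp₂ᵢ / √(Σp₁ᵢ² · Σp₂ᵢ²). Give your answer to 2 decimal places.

0.84

Σ p₁ᵢp₂ᵢ = 0.0210 + 0.0033 + 0.0300 + 0.0130 + 0.0238 + 0.0119 + 0.0016 + 0.0225 = 0.1271
Σp_1ᵢ² = 0.21² + 0.03² + 0.25² + 0.13² + 0.14² + 0.07² + 0.02² + 0.15² = 0.0441 + 0.0009 + 0.0625 + 0.0169 + 0.0196 + 0.0049 + 0.0004 + 0.0225 = 0.1718
Σp_2ᵢ² = 0.10² + 0.11² + 0.12² + 0.10² + 0.17² + 0.17² + 0.08² + 0.15² = 0.0100 + 0.0121 + 0.0144 + 0.0100 + 0.0289 + 0.0289 + 0.0064 + 0.0225 = 0.1332
O = 0.1271 / √(0.1718 × 0.1332) = 0.1271 / 0.15127 = 0.8402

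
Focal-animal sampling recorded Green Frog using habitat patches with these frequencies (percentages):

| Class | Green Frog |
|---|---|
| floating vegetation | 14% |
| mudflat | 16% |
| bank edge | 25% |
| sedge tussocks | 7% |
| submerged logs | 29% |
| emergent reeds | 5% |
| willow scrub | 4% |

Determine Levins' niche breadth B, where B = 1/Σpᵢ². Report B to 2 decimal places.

4.98

Convert percentages to proportions (divide by 100).
Σpᵢ² = 0.14² + 0.16² + 0.25² + 0.07² + 0.29² + 0.05² + 0.04² = 0.0196 + 0.0256 + 0.0625 + 0.0049 + 0.0841 + 0.0025 + 0.0016 = 0.2008
B = 1 / 0.2008 = 4.9801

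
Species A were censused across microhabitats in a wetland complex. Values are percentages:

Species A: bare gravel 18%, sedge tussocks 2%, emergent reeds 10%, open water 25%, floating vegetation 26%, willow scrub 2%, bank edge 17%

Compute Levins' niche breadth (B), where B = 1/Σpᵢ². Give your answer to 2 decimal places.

Convert percentages to proportions (divide by 100).
Σpᵢ² = 0.18² + 0.02² + 0.10² + 0.25² + 0.26² + 0.02² + 0.17² = 0.0324 + 0.0004 + 0.0100 + 0.0625 + 0.0676 + 0.0004 + 0.0289 = 0.2022
B = 1 / 0.2022 = 4.9456

4.95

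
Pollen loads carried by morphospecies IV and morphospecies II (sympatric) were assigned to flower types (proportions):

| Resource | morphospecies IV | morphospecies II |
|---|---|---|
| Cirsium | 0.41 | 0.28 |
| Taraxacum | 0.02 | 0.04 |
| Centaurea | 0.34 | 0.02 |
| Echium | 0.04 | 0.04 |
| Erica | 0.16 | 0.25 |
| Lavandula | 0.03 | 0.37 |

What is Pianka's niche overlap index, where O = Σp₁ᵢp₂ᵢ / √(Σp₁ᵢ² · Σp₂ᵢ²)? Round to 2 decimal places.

Σ p₁ᵢp₂ᵢ = 0.1148 + 0.0008 + 0.0068 + 0.0016 + 0.0400 + 0.0111 = 0.1751
Σp_1ᵢ² = 0.41² + 0.02² + 0.34² + 0.04² + 0.16² + 0.03² = 0.1681 + 0.0004 + 0.1156 + 0.0016 + 0.0256 + 0.0009 = 0.3122
Σp_2ᵢ² = 0.28² + 0.04² + 0.02² + 0.04² + 0.25² + 0.37² = 0.0784 + 0.0016 + 0.0004 + 0.0016 + 0.0625 + 0.1369 = 0.2814
O = 0.1751 / √(0.3122 × 0.2814) = 0.1751 / 0.29640 = 0.5908

0.59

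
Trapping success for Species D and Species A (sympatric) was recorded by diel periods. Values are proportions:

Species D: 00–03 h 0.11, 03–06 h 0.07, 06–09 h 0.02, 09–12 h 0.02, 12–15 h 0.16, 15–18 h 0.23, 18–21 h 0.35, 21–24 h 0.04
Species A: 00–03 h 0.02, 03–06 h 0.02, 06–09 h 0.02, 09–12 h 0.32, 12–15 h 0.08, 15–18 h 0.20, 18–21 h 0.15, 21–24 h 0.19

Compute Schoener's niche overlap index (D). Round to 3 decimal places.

0.550

Σ|p₁ᵢ − p₂ᵢ| = 0.09 + 0.05 + 0.00 + 0.30 + 0.08 + 0.03 + 0.20 + 0.15 = 0.90
D = 1 − ½ × 0.90 = 1 − 0.450 = 0.55000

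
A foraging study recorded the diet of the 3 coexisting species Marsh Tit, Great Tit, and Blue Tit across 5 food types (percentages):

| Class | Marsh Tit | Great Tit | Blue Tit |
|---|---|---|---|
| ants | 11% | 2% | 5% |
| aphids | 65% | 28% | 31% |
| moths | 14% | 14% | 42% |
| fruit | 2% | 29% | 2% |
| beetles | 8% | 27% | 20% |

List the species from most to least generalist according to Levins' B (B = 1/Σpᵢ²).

Convert percentages to proportions (divide by 100).
Σp_Marsᵢ² = 0.11² + 0.65² + 0.14² + 0.02² + 0.08² = 0.0121 + 0.4225 + 0.0196 + 0.0004 + 0.0064 = 0.4610
B_Mars = 1 / 0.4610 = 2.1692
Σp_Greaᵢ² = 0.02² + 0.28² + 0.14² + 0.29² + 0.27² = 0.0004 + 0.0784 + 0.0196 + 0.0841 + 0.0729 = 0.2554
B_Grea = 1 / 0.2554 = 3.9154
Σp_Blueᵢ² = 0.05² + 0.31² + 0.42² + 0.02² + 0.20² = 0.0025 + 0.0961 + 0.1764 + 0.0004 + 0.0400 = 0.3154
B_Blue = 1 / 0.3154 = 3.1706
Ranking by B (broadest → narrowest): Great Tit (3.92) > Blue Tit (3.17) > Marsh Tit (2.17)

Great Tit > Blue Tit > Marsh Tit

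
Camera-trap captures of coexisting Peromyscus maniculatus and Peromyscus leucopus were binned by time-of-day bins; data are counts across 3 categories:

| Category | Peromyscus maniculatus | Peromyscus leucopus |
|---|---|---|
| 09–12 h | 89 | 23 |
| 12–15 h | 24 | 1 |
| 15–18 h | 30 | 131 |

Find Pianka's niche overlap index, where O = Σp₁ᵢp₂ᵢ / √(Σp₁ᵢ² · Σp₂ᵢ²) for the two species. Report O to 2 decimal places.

0.47

Proportions for Peromyscus maniculatus (n=143): 89/143=0.6224, 24/143=0.1678, 30/143=0.2098
Proportions for Peromyscus leucopus (n=155): 23/155=0.1484, 1/155=0.0065, 131/155=0.8452
Σ p₁ᵢp₂ᵢ = 0.092364 + 0.001091 + 0.177323 = 0.270778
Σp_1ᵢ² = 0.6224² + 0.1678² + 0.2098² = 0.387382 + 0.028157 + 0.044016 = 0.459555
Σp_2ᵢ² = 0.1484² + 0.0065² + 0.8452² = 0.022023 + 0.000042 + 0.714363 = 0.736428
O = 0.270778 / √(0.459555 × 0.736428) = 0.270778 / 0.5817467 = 0.4655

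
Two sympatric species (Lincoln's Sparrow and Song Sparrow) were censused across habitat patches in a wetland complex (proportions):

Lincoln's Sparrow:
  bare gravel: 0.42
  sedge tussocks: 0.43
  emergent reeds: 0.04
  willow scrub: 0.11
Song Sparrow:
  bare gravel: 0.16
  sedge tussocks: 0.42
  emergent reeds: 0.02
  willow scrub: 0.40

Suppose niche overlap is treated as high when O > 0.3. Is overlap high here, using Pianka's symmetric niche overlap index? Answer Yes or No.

Σ p₁ᵢp₂ᵢ = 0.0672 + 0.1806 + 0.0008 + 0.0440 = 0.2926
Σp_1ᵢ² = 0.42² + 0.43² + 0.04² + 0.11² = 0.1764 + 0.1849 + 0.0016 + 0.0121 = 0.3750
Σp_2ᵢ² = 0.16² + 0.42² + 0.02² + 0.40² = 0.0256 + 0.1764 + 0.0004 + 0.1600 = 0.3624
O = 0.2926 / √(0.3750 × 0.3624) = 0.2926 / 0.36865 = 0.7937
O = 0.7937 > 0.3 → Yes.

Yes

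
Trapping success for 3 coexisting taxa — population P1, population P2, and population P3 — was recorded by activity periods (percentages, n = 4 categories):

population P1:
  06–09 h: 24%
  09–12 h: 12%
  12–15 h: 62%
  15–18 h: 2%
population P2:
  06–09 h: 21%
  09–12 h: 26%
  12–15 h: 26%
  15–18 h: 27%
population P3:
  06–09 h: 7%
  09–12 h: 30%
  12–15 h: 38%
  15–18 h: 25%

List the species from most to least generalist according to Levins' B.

population P2 > population P3 > population P1

Convert percentages to proportions (divide by 100).
Σp_P1ᵢ² = 0.24² + 0.12² + 0.62² + 0.02² = 0.0576 + 0.0144 + 0.3844 + 0.0004 = 0.4568
B_P1 = 1 / 0.4568 = 2.1891
Σp_P2ᵢ² = 0.21² + 0.26² + 0.26² + 0.27² = 0.0441 + 0.0676 + 0.0676 + 0.0729 = 0.2522
B_P2 = 1 / 0.2522 = 3.9651
Σp_P3ᵢ² = 0.07² + 0.30² + 0.38² + 0.25² = 0.0049 + 0.0900 + 0.1444 + 0.0625 = 0.3018
B_P3 = 1 / 0.3018 = 3.3135
Ranking by B (broadest → narrowest): population P2 (3.97) > population P3 (3.31) > population P1 (2.19)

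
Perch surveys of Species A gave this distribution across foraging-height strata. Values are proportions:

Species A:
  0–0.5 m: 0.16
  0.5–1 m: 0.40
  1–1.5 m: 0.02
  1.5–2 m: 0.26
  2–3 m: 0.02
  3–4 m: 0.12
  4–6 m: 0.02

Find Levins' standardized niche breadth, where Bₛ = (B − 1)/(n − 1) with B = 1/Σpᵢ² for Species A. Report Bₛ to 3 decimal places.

0.453

Σpᵢ² = 0.16² + 0.40² + 0.02² + 0.26² + 0.02² + 0.12² + 0.02² = 0.0256 + 0.1600 + 0.0004 + 0.0676 + 0.0004 + 0.0144 + 0.0004 = 0.2688
B = 1 / 0.2688 = 3.72024
Bₛ = (B − 1)/(n − 1) = (3.72024 − 1)/(7 − 1) = 2.72024/6 = 0.45337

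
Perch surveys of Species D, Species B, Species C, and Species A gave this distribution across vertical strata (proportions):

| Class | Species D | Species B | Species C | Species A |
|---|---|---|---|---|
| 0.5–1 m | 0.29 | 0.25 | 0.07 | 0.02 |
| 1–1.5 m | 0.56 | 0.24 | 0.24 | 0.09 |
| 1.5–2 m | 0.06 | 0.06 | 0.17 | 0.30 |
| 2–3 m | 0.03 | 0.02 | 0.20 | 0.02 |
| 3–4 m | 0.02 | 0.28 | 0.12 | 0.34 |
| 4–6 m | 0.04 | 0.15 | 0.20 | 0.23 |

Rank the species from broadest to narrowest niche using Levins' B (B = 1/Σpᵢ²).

Species C > Species B > Species A > Species D

Σp_Dᵢ² = 0.29² + 0.56² + 0.06² + 0.03² + 0.02² + 0.04² = 0.0841 + 0.3136 + 0.0036 + 0.0009 + 0.0004 + 0.0016 = 0.4042
B_D = 1 / 0.4042 = 2.4740
Σp_Bᵢ² = 0.25² + 0.24² + 0.06² + 0.02² + 0.28² + 0.15² = 0.0625 + 0.0576 + 0.0036 + 0.0004 + 0.0784 + 0.0225 = 0.2250
B_B = 1 / 0.2250 = 4.4444
Σp_Cᵢ² = 0.07² + 0.24² + 0.17² + 0.20² + 0.12² + 0.20² = 0.0049 + 0.0576 + 0.0289 + 0.0400 + 0.0144 + 0.0400 = 0.1858
B_C = 1 / 0.1858 = 5.3821
Σp_Aᵢ² = 0.02² + 0.09² + 0.30² + 0.02² + 0.34² + 0.23² = 0.0004 + 0.0081 + 0.0900 + 0.0004 + 0.1156 + 0.0529 = 0.2674
B_A = 1 / 0.2674 = 3.7397
Ranking by B (broadest → narrowest): Species C (5.38) > Species B (4.44) > Species A (3.74) > Species D (2.47)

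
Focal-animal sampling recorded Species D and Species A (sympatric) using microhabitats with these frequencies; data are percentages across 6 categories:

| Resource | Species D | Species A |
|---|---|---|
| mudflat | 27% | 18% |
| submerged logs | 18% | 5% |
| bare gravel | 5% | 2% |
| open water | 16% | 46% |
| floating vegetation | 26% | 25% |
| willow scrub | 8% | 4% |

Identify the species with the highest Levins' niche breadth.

Convert percentages to proportions (divide by 100).
Σp_Dᵢ² = 0.27² + 0.18² + 0.05² + 0.16² + 0.26² + 0.08² = 0.0729 + 0.0324 + 0.0025 + 0.0256 + 0.0676 + 0.0064 = 0.2074
B_D = 1 / 0.2074 = 4.8216
Σp_Aᵢ² = 0.18² + 0.05² + 0.02² + 0.46² + 0.25² + 0.04² = 0.0324 + 0.0025 + 0.0004 + 0.2116 + 0.0625 + 0.0016 = 0.3110
B_A = 1 / 0.3110 = 3.2154
Highest B → broadest niche (most generalist): Species D (B = 4.82).

Species D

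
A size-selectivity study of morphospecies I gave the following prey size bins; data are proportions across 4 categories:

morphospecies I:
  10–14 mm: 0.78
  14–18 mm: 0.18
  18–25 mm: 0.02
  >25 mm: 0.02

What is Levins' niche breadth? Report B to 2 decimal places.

Σpᵢ² = 0.78² + 0.18² + 0.02² + 0.02² = 0.6084 + 0.0324 + 0.0004 + 0.0004 = 0.6416
B = 1 / 0.6416 = 1.5586

1.56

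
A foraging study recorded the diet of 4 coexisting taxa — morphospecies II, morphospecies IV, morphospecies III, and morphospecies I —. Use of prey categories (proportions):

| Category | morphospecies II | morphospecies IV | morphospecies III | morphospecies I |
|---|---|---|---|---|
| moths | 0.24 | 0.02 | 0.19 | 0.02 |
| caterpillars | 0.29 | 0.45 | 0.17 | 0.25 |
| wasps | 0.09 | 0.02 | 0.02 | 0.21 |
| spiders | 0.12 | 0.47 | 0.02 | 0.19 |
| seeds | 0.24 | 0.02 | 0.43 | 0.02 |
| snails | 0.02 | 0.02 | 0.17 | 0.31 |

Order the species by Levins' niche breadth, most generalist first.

Σp_IIᵢ² = 0.24² + 0.29² + 0.09² + 0.12² + 0.24² + 0.02² = 0.0576 + 0.0841 + 0.0081 + 0.0144 + 0.0576 + 0.0004 = 0.2222
B_II = 1 / 0.2222 = 4.5005
Σp_IVᵢ² = 0.02² + 0.45² + 0.02² + 0.47² + 0.02² + 0.02² = 0.0004 + 0.2025 + 0.0004 + 0.2209 + 0.0004 + 0.0004 = 0.4250
B_IV = 1 / 0.4250 = 2.3529
Σp_IIIᵢ² = 0.19² + 0.17² + 0.02² + 0.02² + 0.43² + 0.17² = 0.0361 + 0.0289 + 0.0004 + 0.0004 + 0.1849 + 0.0289 = 0.2796
B_III = 1 / 0.2796 = 3.5765
Σp_Iᵢ² = 0.02² + 0.25² + 0.21² + 0.19² + 0.02² + 0.31² = 0.0004 + 0.0625 + 0.0441 + 0.0361 + 0.0004 + 0.0961 = 0.2396
B_I = 1 / 0.2396 = 4.1736
Ranking by B (broadest → narrowest): morphospecies II (4.50) > morphospecies I (4.17) > morphospecies III (3.58) > morphospecies IV (2.35)

morphospecies II > morphospecies I > morphospecies III > morphospecies IV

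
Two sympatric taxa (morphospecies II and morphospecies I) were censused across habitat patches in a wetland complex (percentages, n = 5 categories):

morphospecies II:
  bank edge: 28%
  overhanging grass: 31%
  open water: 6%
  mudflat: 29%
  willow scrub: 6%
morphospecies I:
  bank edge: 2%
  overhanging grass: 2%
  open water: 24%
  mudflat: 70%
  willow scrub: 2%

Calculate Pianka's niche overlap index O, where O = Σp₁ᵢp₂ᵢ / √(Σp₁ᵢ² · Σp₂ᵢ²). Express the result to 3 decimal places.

0.603

Convert percentages to proportions (divide by 100).
Σ p₁ᵢp₂ᵢ = 0.0056 + 0.0062 + 0.0144 + 0.2030 + 0.0012 = 0.2304
Σp_1ᵢ² = 0.28² + 0.31² + 0.06² + 0.29² + 0.06² = 0.0784 + 0.0961 + 0.0036 + 0.0841 + 0.0036 = 0.2658
Σp_2ᵢ² = 0.02² + 0.02² + 0.24² + 0.70² + 0.02² = 0.0004 + 0.0004 + 0.0576 + 0.4900 + 0.0004 = 0.5488
O = 0.2304 / √(0.2658 × 0.5488) = 0.2304 / 0.381931 = 0.60325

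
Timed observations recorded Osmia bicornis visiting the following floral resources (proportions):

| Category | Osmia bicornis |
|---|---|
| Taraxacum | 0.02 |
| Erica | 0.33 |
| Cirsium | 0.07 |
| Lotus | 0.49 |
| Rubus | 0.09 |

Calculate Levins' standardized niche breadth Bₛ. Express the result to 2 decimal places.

Σpᵢ² = 0.02² + 0.33² + 0.07² + 0.49² + 0.09² = 0.0004 + 0.1089 + 0.0049 + 0.2401 + 0.0081 = 0.3624
B = 1 / 0.3624 = 2.7594
Bₛ = (B − 1)/(n − 1) = (2.7594 − 1)/(5 − 1) = 1.7594/4 = 0.4399

0.44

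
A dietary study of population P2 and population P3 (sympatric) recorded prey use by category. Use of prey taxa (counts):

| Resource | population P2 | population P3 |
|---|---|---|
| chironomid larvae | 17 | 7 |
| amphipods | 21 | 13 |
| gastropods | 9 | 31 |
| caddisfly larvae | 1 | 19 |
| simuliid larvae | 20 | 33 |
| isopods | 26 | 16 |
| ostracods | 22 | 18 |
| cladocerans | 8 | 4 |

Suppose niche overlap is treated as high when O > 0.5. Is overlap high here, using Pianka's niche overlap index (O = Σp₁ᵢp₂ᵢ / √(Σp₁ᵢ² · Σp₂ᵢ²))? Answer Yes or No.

Yes

Proportions for population P2 (n=124): 17/124=0.1371, 21/124=0.1694, 9/124=0.0726, 1/124=0.0081, 20/124=0.1613, 26/124=0.2097, 22/124=0.1774, 8/124=0.0645
Proportions for population P3 (n=141): 7/141=0.0496, 13/141=0.0922, 31/141=0.2199, 19/141=0.1348, 33/141=0.2340, 16/141=0.1135, 18/141=0.1277, 4/141=0.0284
Σ p₁ᵢp₂ᵢ = 0.006800 + 0.015619 + 0.015965 + 0.001092 + 0.037744 + 0.023801 + 0.022654 + 0.001832 = 0.125507
Σp_1ᵢ² = 0.1371² + 0.1694² + 0.0726² + 0.0081² + 0.1613² + 0.2097² + 0.1774² + 0.0645² = 0.018796 + 0.028696 + 0.005271 + 0.000066 + 0.026018 + 0.043974 + 0.031471 + 0.004160 = 0.158452
Σp_2ᵢ² = 0.0496² + 0.0922² + 0.2199² + 0.1348² + 0.2340² + 0.1135² + 0.1277² + 0.0284² = 0.002460 + 0.008501 + 0.048356 + 0.018171 + 0.054756 + 0.012882 + 0.016307 + 0.000807 = 0.162240
O = 0.125507 / √(0.158452 × 0.162240) = 0.125507 / 0.1603348 = 0.7828
O = 0.7828 > 0.5 → Yes.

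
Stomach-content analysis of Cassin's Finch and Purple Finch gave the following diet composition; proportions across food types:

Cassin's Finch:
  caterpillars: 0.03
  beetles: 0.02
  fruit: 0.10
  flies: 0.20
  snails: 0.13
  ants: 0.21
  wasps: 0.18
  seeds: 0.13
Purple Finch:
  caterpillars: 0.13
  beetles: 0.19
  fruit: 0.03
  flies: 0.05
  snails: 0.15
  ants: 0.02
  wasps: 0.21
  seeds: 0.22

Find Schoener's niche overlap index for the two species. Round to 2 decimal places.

0.59

Σ|p₁ᵢ − p₂ᵢ| = 0.10 + 0.17 + 0.07 + 0.15 + 0.02 + 0.19 + 0.03 + 0.09 = 0.82
D = 1 − ½ × 0.82 = 1 − 0.410 = 0.5900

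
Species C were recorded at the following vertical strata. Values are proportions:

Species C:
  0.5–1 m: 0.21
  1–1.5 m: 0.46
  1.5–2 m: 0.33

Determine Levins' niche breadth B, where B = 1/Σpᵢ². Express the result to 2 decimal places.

2.74

Σpᵢ² = 0.21² + 0.46² + 0.33² = 0.0441 + 0.2116 + 0.1089 = 0.3646
B = 1 / 0.3646 = 2.7427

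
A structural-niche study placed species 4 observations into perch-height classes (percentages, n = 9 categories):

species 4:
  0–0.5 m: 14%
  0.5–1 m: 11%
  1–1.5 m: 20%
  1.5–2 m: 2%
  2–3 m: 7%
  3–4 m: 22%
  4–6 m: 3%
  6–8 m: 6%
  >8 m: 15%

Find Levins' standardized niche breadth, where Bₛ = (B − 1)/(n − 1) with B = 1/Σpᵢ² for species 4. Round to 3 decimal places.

0.695

Convert percentages to proportions (divide by 100).
Σpᵢ² = 0.14² + 0.11² + 0.20² + 0.02² + 0.07² + 0.22² + 0.03² + 0.06² + 0.15² = 0.0196 + 0.0121 + 0.0400 + 0.0004 + 0.0049 + 0.0484 + 0.0009 + 0.0036 + 0.0225 = 0.1524
B = 1 / 0.1524 = 6.56168
Bₛ = (B − 1)/(n − 1) = (6.56168 − 1)/(9 − 1) = 5.56168/8 = 0.69521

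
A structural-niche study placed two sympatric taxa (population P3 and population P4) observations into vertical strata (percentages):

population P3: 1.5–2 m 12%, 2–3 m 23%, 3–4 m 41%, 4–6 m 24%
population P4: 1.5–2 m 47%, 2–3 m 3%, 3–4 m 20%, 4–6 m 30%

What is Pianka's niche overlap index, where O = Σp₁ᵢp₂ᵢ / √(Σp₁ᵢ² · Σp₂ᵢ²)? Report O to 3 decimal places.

0.677

Convert percentages to proportions (divide by 100).
Σ p₁ᵢp₂ᵢ = 0.0564 + 0.0069 + 0.0820 + 0.0720 = 0.2173
Σp_1ᵢ² = 0.12² + 0.23² + 0.41² + 0.24² = 0.0144 + 0.0529 + 0.1681 + 0.0576 = 0.2930
Σp_2ᵢ² = 0.47² + 0.03² + 0.20² + 0.30² = 0.2209 + 0.0009 + 0.0400 + 0.0900 = 0.3518
O = 0.2173 / √(0.2930 × 0.3518) = 0.2173 / 0.321057 = 0.67683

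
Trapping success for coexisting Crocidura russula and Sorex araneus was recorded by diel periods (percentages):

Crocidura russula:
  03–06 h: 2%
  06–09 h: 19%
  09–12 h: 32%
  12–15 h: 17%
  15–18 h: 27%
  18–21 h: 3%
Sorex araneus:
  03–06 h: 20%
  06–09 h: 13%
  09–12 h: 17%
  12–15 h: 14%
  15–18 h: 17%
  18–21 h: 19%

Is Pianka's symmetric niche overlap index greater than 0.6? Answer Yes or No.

Convert percentages to proportions (divide by 100).
Σ p₁ᵢp₂ᵢ = 0.0040 + 0.0247 + 0.0544 + 0.0238 + 0.0459 + 0.0057 = 0.1585
Σp_1ᵢ² = 0.02² + 0.19² + 0.32² + 0.17² + 0.27² + 0.03² = 0.0004 + 0.0361 + 0.1024 + 0.0289 + 0.0729 + 0.0009 = 0.2416
Σp_2ᵢ² = 0.20² + 0.13² + 0.17² + 0.14² + 0.17² + 0.19² = 0.0400 + 0.0169 + 0.0289 + 0.0196 + 0.0289 + 0.0361 = 0.1704
O = 0.1585 / √(0.2416 × 0.1704) = 0.1585 / 0.20290 = 0.7812
O = 0.7812 > 0.6 → Yes.

Yes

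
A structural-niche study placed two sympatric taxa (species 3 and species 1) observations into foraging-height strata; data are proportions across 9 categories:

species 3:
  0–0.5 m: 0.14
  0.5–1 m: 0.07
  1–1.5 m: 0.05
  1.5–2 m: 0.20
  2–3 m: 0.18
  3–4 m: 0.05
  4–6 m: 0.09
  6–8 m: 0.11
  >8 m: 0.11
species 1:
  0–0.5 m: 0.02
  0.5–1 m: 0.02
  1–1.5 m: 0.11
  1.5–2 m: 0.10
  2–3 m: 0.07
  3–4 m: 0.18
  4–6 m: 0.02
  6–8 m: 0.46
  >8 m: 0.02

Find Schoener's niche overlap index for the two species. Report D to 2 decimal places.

0.46

Σ|p₁ᵢ − p₂ᵢ| = 0.12 + 0.05 + 0.06 + 0.10 + 0.11 + 0.13 + 0.07 + 0.35 + 0.09 = 1.08
D = 1 − ½ × 1.08 = 1 − 0.540 = 0.4600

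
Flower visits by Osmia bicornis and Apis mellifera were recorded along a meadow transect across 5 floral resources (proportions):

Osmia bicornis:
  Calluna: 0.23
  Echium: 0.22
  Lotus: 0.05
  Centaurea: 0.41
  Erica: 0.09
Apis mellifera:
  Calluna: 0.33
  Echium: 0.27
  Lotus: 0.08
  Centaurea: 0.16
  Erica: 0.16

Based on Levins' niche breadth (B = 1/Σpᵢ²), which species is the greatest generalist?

Apis mellifera

Σp_bicoᵢ² = 0.23² + 0.22² + 0.05² + 0.41² + 0.09² = 0.0529 + 0.0484 + 0.0025 + 0.1681 + 0.0081 = 0.2800
B_bico = 1 / 0.2800 = 3.5714
Σp_mellᵢ² = 0.33² + 0.27² + 0.08² + 0.16² + 0.16² = 0.1089 + 0.0729 + 0.0064 + 0.0256 + 0.0256 = 0.2394
B_mell = 1 / 0.2394 = 4.1771
Highest B → broadest niche (most generalist): Apis mellifera (B = 4.18).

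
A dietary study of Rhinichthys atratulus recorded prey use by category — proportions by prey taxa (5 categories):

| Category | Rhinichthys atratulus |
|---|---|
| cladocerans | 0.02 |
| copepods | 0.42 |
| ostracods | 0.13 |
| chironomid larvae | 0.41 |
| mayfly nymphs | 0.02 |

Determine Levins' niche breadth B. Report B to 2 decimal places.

2.76

Σpᵢ² = 0.02² + 0.42² + 0.13² + 0.41² + 0.02² = 0.0004 + 0.1764 + 0.0169 + 0.1681 + 0.0004 = 0.3622
B = 1 / 0.3622 = 2.7609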